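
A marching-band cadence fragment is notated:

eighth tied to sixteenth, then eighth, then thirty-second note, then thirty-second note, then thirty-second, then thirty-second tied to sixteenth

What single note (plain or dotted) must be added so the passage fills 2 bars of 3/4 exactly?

2 bars of 3/4 = 48 thirty-second notes.
Convert each value to thirty-second notes: eighth tied to sixteenth (eighth + sixteenth) = 6; eighth = 4; thirty-second note = 1; thirty-second note = 1; thirty-second = 1; thirty-second tied to sixteenth (thirty-second + sixteenth) = 3.
Total: 6 + 4 + 1 + 1 + 1 + 3 = 16.
Remaining: 48 − 16 = 32 thirty-second notes, which is a whole note.

whole note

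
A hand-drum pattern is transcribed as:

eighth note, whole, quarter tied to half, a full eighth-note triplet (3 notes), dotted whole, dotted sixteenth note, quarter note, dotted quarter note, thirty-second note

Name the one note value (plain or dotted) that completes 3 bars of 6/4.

eighth note

3 bars of 6/4 = 144 thirty-second notes.
Working in thirty-second notes: eighth note = 4; whole = 32; quarter tied to half (quarter + half) = 24; a full eighth-note triplet (3 notes) (three triplet eighths span one quarter) = 8; dotted whole = 48; dotted sixteenth note = 3; quarter note = 8; dotted quarter note = 12; thirty-second note = 1.
Sum: 4 + 32 + 24 + 8 + 48 + 3 + 8 + 12 + 1 = 140.
Remaining: 144 − 140 = 4 thirty-second notes, which is a eighth note.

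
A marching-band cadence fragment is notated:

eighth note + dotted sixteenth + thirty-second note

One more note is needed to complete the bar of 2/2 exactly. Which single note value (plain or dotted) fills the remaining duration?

dotted half note

The bar of 2/2 = 32 thirty-second notes.
Express everything in thirty-second notes: eighth note = 4; dotted sixteenth = 3; thirty-second note = 1.
Sum: 4 + 3 + 1 = 8.
Remaining: 32 − 8 = 24 thirty-second notes, which is a dotted half note.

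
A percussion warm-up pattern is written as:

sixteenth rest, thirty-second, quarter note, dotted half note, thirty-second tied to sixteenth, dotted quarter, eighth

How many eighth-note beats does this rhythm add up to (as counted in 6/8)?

13.5

One eighth-note beat = 4 thirty-second notes.
Working in thirty-second notes: sixteenth rest = 2; thirty-second = 1; quarter note = 8; dotted half note = 24; thirty-second tied to sixteenth (thirty-second + sixteenth) = 3; dotted quarter = 12; eighth = 4.
Sum: 2 + 1 + 8 + 24 + 3 + 12 + 4 = 54.
54 ÷ 4 = 13.5 beats.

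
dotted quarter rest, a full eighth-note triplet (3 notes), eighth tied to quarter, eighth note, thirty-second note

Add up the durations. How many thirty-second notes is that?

37

Working in thirty-second notes: dotted quarter rest = 12; a full eighth-note triplet (3 notes) (three triplet eighths span one quarter) = 8; eighth tied to quarter (eighth + quarter) = 12; eighth note = 4; thirty-second note = 1.
Adding: 12 + 8 + 12 + 4 + 1 = 37 thirty-second notes.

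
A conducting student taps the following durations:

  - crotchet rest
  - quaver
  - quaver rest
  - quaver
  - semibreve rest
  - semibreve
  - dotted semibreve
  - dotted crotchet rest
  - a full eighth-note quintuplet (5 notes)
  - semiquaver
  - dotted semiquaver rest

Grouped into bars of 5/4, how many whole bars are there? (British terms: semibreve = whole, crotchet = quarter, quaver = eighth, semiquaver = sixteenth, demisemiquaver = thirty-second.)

One bar of 5/4 = 40 thirty-second notes.
Convert each value to thirty-second notes: crotchet rest = 8; quaver = 4; quaver rest = 4; quaver = 4; semibreve rest = 32; semibreve = 32; dotted semibreve = 48; dotted crotchet rest = 12; a full eighth-note quintuplet (5 notes) (five quintuplet eighths span one half) = 16; semiquaver = 2; dotted semiquaver rest = 3.
Sum: 8 + 4 + 4 + 4 + 32 + 32 + 48 + 12 + 16 + 2 + 3 = 165.
165 ÷ 40 = 4 complete bars with 5 left over.

4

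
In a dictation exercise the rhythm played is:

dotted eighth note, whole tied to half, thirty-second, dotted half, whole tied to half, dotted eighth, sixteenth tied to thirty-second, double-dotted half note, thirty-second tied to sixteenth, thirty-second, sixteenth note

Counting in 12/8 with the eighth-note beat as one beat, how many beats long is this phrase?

One eighth-note beat = 4 thirty-second notes.
Each duration in thirty-second notes: dotted eighth note = 6; whole tied to half (whole + half) = 48; thirty-second = 1; dotted half = 24; whole tied to half (whole + half) = 48; dotted eighth = 6; sixteenth tied to thirty-second (sixteenth + thirty-second) = 3; double-dotted half note = 28; thirty-second tied to sixteenth (thirty-second + sixteenth) = 3; thirty-second = 1; sixteenth note = 2.
Sum: 6 + 48 + 1 + 24 + 48 + 6 + 3 + 28 + 3 + 1 + 2 = 170.
170 ÷ 4 = 42.5 beats.

42.5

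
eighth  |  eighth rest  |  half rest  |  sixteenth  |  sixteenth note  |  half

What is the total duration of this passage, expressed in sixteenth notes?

22

Express everything in sixteenth notes: eighth = 2; eighth rest = 2; half rest = 8; sixteenth = 1; sixteenth note = 1; half = 8.
Altogether 2 + 2 + 8 + 1 + 1 + 8 = 22 sixteenth notes.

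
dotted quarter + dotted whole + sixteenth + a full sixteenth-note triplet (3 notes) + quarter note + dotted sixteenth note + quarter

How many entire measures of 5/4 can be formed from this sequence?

2

One bar of 5/4 = 40 thirty-second notes.
Working in thirty-second notes: dotted quarter = 12; dotted whole = 48; sixteenth = 2; a full sixteenth-note triplet (3 notes) (three triplet sixteenths span one eighth) = 4; quarter note = 8; dotted sixteenth note = 3; quarter = 8.
Total: 12 + 48 + 2 + 4 + 8 + 3 + 8 = 85.
85 ÷ 40 = 2 complete bars with 5 left over.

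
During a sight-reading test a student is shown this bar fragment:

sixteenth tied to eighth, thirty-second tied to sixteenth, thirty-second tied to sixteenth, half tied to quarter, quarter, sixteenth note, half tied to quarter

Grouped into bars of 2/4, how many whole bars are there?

4

One bar of 2/4 = 16 thirty-second notes.
Each duration in thirty-second notes: sixteenth tied to eighth (sixteenth + eighth) = 6; thirty-second tied to sixteenth (thirty-second + sixteenth) = 3; thirty-second tied to sixteenth (thirty-second + sixteenth) = 3; half tied to quarter (half + quarter) = 24; quarter = 8; sixteenth note = 2; half tied to quarter (half + quarter) = 24.
Adding: 6 + 3 + 3 + 24 + 8 + 2 + 24 = 70.
70 ÷ 16 = 4 complete bars with 6 left over.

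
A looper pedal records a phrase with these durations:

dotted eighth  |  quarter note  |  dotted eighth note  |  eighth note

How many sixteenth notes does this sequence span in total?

12

Working in sixteenth notes: dotted eighth = 3; quarter note = 4; dotted eighth note = 3; eighth note = 2.
Altogether 3 + 4 + 3 + 2 = 12 sixteenth notes.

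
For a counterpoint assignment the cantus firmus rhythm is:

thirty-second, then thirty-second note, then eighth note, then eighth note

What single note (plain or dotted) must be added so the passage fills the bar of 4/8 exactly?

dotted eighth note

The bar of 4/8 = 16 thirty-second notes.
Working in thirty-second notes: thirty-second = 1; thirty-second note = 1; eighth note = 4; eighth note = 4.
Sum: 1 + 1 + 4 + 4 = 10.
Remaining: 16 − 10 = 6 thirty-second notes, which is a dotted eighth note.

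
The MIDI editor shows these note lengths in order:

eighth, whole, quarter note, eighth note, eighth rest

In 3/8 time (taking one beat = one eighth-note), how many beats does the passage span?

One eighth-note beat = 2 sixteenth notes.
Express everything in sixteenth notes: eighth = 2; whole = 16; quarter note = 4; eighth note = 2; eighth rest = 2.
Sum: 2 + 16 + 4 + 2 + 2 = 26.
26 ÷ 2 = 13 beats.

13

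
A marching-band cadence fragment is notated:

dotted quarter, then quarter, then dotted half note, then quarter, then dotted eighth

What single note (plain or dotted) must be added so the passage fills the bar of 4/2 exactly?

dotted eighth note

The bar of 4/2 = 32 sixteenth notes.
In sixteenth notes: dotted quarter = 6; quarter = 4; dotted half note = 12; quarter = 4; dotted eighth = 3.
Total: 6 + 4 + 12 + 4 + 3 = 29.
Remaining: 32 − 29 = 3 sixteenth notes, which is a dotted eighth note.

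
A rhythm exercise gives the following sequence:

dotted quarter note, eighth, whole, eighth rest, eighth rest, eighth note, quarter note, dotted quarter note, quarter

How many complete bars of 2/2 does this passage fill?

2

One bar of 2/2 = 8 eighth notes.
Each duration in eighth notes: dotted quarter note = 3; eighth = 1; whole = 8; eighth rest = 1; eighth rest = 1; eighth note = 1; quarter note = 2; dotted quarter note = 3; quarter = 2.
Sum: 3 + 1 + 8 + 1 + 1 + 1 + 2 + 3 + 2 = 22.
22 ÷ 8 = 2 complete bars with 6 left over.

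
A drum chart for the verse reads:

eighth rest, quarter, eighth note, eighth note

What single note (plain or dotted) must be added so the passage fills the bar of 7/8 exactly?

The bar of 7/8 = 7 eighth notes.
Convert each value to eighth notes: eighth rest = 1; quarter = 2; eighth note = 1; eighth note = 1.
Total: 1 + 2 + 1 + 1 = 5.
Remaining: 7 − 5 = 2 eighth notes, which is a quarter note.

quarter note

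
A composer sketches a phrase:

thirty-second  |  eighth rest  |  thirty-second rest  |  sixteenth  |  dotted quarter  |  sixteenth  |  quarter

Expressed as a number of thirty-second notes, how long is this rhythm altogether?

30

In thirty-second notes: thirty-second = 1; eighth rest = 4; thirty-second rest = 1; sixteenth = 2; dotted quarter = 12; sixteenth = 2; quarter = 8.
Total: 1 + 4 + 1 + 2 + 12 + 2 + 8 = 30 thirty-second notes.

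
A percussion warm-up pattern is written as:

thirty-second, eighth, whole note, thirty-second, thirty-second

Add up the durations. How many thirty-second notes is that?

Working in thirty-second notes: thirty-second = 1; eighth = 4; whole note = 32; thirty-second = 1; thirty-second = 1.
Total: 1 + 4 + 32 + 1 + 1 = 39 thirty-second notes.

39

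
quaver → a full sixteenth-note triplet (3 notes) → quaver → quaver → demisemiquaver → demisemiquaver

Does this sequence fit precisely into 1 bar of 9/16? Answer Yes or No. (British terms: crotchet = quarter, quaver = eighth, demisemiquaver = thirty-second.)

One bar of 9/16 = 18 thirty-second notes.
Each duration in thirty-second notes: quaver = 4; a full sixteenth-note triplet (3 notes) (three triplet sixteenths span one eighth) = 4; quaver = 4; quaver = 4; demisemiquaver = 1; demisemiquaver = 1.
Adding: 4 + 4 + 4 + 4 + 1 + 1 = 18.
18 equals 18, so the answer is Yes.

Yes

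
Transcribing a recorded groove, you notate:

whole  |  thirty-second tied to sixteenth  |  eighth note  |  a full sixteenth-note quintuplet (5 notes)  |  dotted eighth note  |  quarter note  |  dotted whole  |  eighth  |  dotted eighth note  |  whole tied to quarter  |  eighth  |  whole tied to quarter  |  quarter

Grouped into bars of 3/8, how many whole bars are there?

One bar of 3/8 = 12 thirty-second notes.
In thirty-second notes: whole = 32; thirty-second tied to sixteenth (thirty-second + sixteenth) = 3; eighth note = 4; a full sixteenth-note quintuplet (5 notes) (five quintuplet sixteenths span one quarter) = 8; dotted eighth note = 6; quarter note = 8; dotted whole = 48; eighth = 4; dotted eighth note = 6; whole tied to quarter (whole + quarter) = 40; eighth = 4; whole tied to quarter (whole + quarter) = 40; quarter = 8.
Adding: 32 + 3 + 4 + 8 + 6 + 8 + 48 + 4 + 6 + 40 + 4 + 40 + 8 = 211.
211 ÷ 12 = 17 complete bars with 7 left over.

17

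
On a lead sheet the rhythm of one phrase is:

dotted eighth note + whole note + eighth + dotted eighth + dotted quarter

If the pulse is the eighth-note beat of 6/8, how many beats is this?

One eighth-note beat = 2 sixteenth notes.
Working in sixteenth notes: dotted eighth note = 3; whole note = 16; eighth = 2; dotted eighth = 3; dotted quarter = 6.
Sum: 3 + 16 + 2 + 3 + 6 = 30.
30 ÷ 2 = 15 beats.

15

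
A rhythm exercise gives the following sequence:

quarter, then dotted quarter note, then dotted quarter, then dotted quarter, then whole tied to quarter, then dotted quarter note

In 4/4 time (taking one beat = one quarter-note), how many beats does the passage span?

12

One quarter-note beat = 2 eighth notes.
Each duration in eighth notes: quarter = 2; dotted quarter note = 3; dotted quarter = 3; dotted quarter = 3; whole tied to quarter (whole + quarter) = 10; dotted quarter note = 3.
Altogether 2 + 3 + 3 + 3 + 10 + 3 = 24.
24 ÷ 2 = 12 beats.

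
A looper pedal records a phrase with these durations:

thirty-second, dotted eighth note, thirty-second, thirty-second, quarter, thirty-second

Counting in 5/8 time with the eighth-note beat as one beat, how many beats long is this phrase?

4.5

One eighth-note beat = 4 thirty-second notes.
Working in thirty-second notes: thirty-second = 1; dotted eighth note = 6; thirty-second = 1; thirty-second = 1; quarter = 8; thirty-second = 1.
Sum: 1 + 6 + 1 + 1 + 8 + 1 = 18.
18 ÷ 4 = 4.5 beats.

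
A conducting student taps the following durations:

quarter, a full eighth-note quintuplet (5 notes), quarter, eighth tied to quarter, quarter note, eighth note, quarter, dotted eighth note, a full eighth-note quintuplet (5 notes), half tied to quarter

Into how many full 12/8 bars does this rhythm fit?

One bar of 12/8 = 24 sixteenth notes.
In sixteenth notes: quarter = 4; a full eighth-note quintuplet (5 notes) (five quintuplet eighths span one half) = 8; quarter = 4; eighth tied to quarter (eighth + quarter) = 6; quarter note = 4; eighth note = 2; quarter = 4; dotted eighth note = 3; a full eighth-note quintuplet (5 notes) (five quintuplet eighths span one half) = 8; half tied to quarter (half + quarter) = 12.
Altogether 4 + 8 + 4 + 6 + 4 + 2 + 4 + 3 + 8 + 12 = 55.
55 ÷ 24 = 2 complete bars with 7 left over.

2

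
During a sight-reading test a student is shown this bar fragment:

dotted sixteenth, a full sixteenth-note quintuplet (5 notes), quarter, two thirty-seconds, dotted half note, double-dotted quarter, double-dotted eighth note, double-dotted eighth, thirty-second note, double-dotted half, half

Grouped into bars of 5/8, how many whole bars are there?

One bar of 5/8 = 20 thirty-second notes.
Convert each value to thirty-second notes: dotted sixteenth = 3; a full sixteenth-note quintuplet (5 notes) (five quintuplet sixteenths span one quarter) = 8; quarter = 8; thirty-second = 1; thirty-second = 1; dotted half note = 24; double-dotted quarter = 14; double-dotted eighth note = 7; double-dotted eighth = 7; thirty-second note = 1; double-dotted half = 28; half = 16.
Altogether 3 + 8 + 8 + 1 + 1 + 24 + 14 + 7 + 7 + 1 + 28 + 16 = 118.
118 ÷ 20 = 5 complete bars with 18 left over.

5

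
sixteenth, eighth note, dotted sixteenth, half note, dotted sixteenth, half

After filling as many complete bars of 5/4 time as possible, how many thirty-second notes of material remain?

4

One bar of 5/4 = 40 thirty-second notes.
Each duration in thirty-second notes: sixteenth = 2; eighth note = 4; dotted sixteenth = 3; half note = 16; dotted sixteenth = 3; half = 16.
Altogether 2 + 4 + 3 + 16 + 3 + 16 = 44.
44 ÷ 40 = 1 complete bar with 4 thirty-second notes remaining.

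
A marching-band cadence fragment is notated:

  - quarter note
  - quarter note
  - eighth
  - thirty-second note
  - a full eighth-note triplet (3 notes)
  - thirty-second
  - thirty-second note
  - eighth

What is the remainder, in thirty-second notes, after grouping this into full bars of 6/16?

11

One bar of 6/16 = 12 thirty-second notes.
Each duration in thirty-second notes: quarter note = 8; quarter note = 8; eighth = 4; thirty-second note = 1; a full eighth-note triplet (3 notes) (three triplet eighths span one quarter) = 8; thirty-second = 1; thirty-second note = 1; eighth = 4.
Total: 8 + 8 + 4 + 1 + 8 + 1 + 1 + 4 = 35.
35 ÷ 12 = 2 complete bars with 11 thirty-second notes remaining.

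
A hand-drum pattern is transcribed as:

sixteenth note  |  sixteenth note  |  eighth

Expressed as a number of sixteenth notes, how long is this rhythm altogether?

4

Express everything in sixteenth notes: sixteenth note = 1; sixteenth note = 1; eighth = 2.
Altogether 1 + 1 + 2 = 4 sixteenth notes.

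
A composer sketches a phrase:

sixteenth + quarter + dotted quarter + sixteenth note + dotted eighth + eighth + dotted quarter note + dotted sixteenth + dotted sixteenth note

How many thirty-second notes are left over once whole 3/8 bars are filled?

One bar of 3/8 = 12 thirty-second notes.
In thirty-second notes: sixteenth = 2; quarter = 8; dotted quarter = 12; sixteenth note = 2; dotted eighth = 6; eighth = 4; dotted quarter note = 12; dotted sixteenth = 3; dotted sixteenth note = 3.
Altogether 2 + 8 + 12 + 2 + 6 + 4 + 12 + 3 + 3 = 52.
52 ÷ 12 = 4 complete bars with 4 thirty-second notes remaining.

4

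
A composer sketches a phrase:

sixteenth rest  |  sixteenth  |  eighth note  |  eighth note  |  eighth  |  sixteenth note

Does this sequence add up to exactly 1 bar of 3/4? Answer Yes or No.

No

One bar of 3/4 = 12 sixteenth notes.
Each duration in sixteenth notes: sixteenth rest = 1; sixteenth = 1; eighth note = 2; eighth note = 2; eighth = 2; sixteenth note = 1.
Adding: 1 + 1 + 2 + 2 + 2 + 1 = 9.
9 falls short of 12, so the answer is No.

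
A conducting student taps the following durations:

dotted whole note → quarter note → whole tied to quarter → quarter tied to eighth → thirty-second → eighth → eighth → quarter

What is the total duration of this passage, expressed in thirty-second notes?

125

Convert each value to thirty-second notes: dotted whole note = 48; quarter note = 8; whole tied to quarter (whole + quarter) = 40; quarter tied to eighth (quarter + eighth) = 12; thirty-second = 1; eighth = 4; eighth = 4; quarter = 8.
Total: 48 + 8 + 40 + 12 + 1 + 4 + 4 + 8 = 125 thirty-second notes.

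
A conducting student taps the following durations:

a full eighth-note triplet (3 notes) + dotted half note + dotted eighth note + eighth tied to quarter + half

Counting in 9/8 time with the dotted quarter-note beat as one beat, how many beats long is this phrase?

One dotted quarter-note beat = 6 sixteenth notes.
Express everything in sixteenth notes: a full eighth-note triplet (3 notes) (three triplet eighths span one quarter) = 4; dotted half note = 12; dotted eighth note = 3; eighth tied to quarter (eighth + quarter) = 6; half = 8.
Altogether 4 + 12 + 3 + 6 + 8 = 33.
33 ÷ 6 = 5.5 beats.

5.5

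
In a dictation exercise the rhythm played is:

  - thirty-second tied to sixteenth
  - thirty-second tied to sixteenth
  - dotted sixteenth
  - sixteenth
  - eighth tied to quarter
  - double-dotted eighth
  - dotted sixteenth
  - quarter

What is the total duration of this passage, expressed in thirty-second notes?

41

In thirty-second notes: thirty-second tied to sixteenth (thirty-second + sixteenth) = 3; thirty-second tied to sixteenth (thirty-second + sixteenth) = 3; dotted sixteenth = 3; sixteenth = 2; eighth tied to quarter (eighth + quarter) = 12; double-dotted eighth = 7; dotted sixteenth = 3; quarter = 8.
Altogether 3 + 3 + 3 + 2 + 12 + 7 + 3 + 8 = 41 thirty-second notes.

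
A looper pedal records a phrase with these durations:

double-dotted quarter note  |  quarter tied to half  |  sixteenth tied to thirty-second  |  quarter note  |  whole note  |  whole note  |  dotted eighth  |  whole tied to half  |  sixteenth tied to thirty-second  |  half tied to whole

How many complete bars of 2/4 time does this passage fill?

One bar of 2/4 = 16 thirty-second notes.
Express everything in thirty-second notes: double-dotted quarter note = 14; quarter tied to half (quarter + half) = 24; sixteenth tied to thirty-second (sixteenth + thirty-second) = 3; quarter note = 8; whole note = 32; whole note = 32; dotted eighth = 6; whole tied to half (whole + half) = 48; sixteenth tied to thirty-second (sixteenth + thirty-second) = 3; half tied to whole (half + whole) = 48.
Adding: 14 + 24 + 3 + 8 + 32 + 32 + 6 + 48 + 3 + 48 = 218.
218 ÷ 16 = 13 complete bars with 10 left over.

13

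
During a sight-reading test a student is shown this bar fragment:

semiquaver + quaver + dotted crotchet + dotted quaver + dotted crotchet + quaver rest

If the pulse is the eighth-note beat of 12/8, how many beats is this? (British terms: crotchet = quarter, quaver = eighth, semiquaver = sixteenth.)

10

One eighth-note beat = 2 sixteenth notes.
Each duration in sixteenth notes: semiquaver = 1; quaver = 2; dotted crotchet = 6; dotted quaver = 3; dotted crotchet = 6; quaver rest = 2.
Adding: 1 + 2 + 6 + 3 + 6 + 2 = 20.
20 ÷ 2 = 10 beats.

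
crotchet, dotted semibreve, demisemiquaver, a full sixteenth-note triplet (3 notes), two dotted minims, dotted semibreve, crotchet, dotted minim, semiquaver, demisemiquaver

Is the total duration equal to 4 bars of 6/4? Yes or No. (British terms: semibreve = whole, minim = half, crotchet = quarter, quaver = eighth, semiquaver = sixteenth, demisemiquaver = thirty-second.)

One bar of 6/4 = 48 thirty-second notes, so 4 bars = 192.
Each duration in thirty-second notes: crotchet = 8; dotted semibreve = 48; demisemiquaver = 1; a full sixteenth-note triplet (3 notes) (three triplet sixteenths span one eighth) = 4; dotted minim = 24; dotted minim = 24; dotted semibreve = 48; crotchet = 8; dotted minim = 24; semiquaver = 2; demisemiquaver = 1.
Altogether 8 + 48 + 1 + 4 + 24 + 24 + 48 + 8 + 24 + 2 + 1 = 192.
192 equals 192, so the answer is Yes.

Yes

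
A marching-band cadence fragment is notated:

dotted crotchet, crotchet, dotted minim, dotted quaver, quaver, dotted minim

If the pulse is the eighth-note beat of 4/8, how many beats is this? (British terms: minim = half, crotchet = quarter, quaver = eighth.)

One eighth-note beat = 2 sixteenth notes.
Express everything in sixteenth notes: dotted crotchet = 6; crotchet = 4; dotted minim = 12; dotted quaver = 3; quaver = 2; dotted minim = 12.
Adding: 6 + 4 + 12 + 3 + 2 + 12 = 39.
39 ÷ 2 = 19.5 beats.

19.5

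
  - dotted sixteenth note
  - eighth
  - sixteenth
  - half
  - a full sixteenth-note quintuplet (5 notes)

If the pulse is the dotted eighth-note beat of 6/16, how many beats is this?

One dotted eighth-note beat = 6 thirty-second notes.
Express everything in thirty-second notes: dotted sixteenth note = 3; eighth = 4; sixteenth = 2; half = 16; a full sixteenth-note quintuplet (5 notes) (five quintuplet sixteenths span one quarter) = 8.
Sum: 3 + 4 + 2 + 16 + 8 = 33.
33 ÷ 6 = 5.5 beats.

5.5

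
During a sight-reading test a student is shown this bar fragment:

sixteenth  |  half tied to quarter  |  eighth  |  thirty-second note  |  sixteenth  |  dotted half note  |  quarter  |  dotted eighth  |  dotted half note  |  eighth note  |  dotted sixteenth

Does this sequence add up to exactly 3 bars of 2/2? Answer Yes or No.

No

One bar of 2/2 = 32 thirty-second notes, so 3 bars = 96.
Each duration in thirty-second notes: sixteenth = 2; half tied to quarter (half + quarter) = 24; eighth = 4; thirty-second note = 1; sixteenth = 2; dotted half note = 24; quarter = 8; dotted eighth = 6; dotted half note = 24; eighth note = 4; dotted sixteenth = 3.
Adding: 2 + 24 + 4 + 1 + 2 + 24 + 8 + 6 + 24 + 4 + 3 = 102.
102 exceeds 96, so the answer is No.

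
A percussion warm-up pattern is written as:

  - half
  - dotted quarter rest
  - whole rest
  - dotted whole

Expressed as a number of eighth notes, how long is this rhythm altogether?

27

Each duration in eighth notes: half = 4; dotted quarter rest = 3; whole rest = 8; dotted whole = 12.
Adding: 4 + 3 + 8 + 12 = 27 eighth notes.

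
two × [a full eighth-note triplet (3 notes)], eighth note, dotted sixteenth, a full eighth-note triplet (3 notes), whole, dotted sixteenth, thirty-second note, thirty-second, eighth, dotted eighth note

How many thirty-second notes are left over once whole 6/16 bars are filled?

6

One bar of 6/16 = 12 thirty-second notes.
Convert each value to thirty-second notes: a full eighth-note triplet (3 notes) (three triplet eighths span one quarter) = 8; a full eighth-note triplet (3 notes) (three triplet eighths span one quarter) = 8; eighth note = 4; dotted sixteenth = 3; a full eighth-note triplet (3 notes) (three triplet eighths span one quarter) = 8; whole = 32; dotted sixteenth = 3; thirty-second note = 1; thirty-second = 1; eighth = 4; dotted eighth note = 6.
Adding: 8 + 8 + 4 + 3 + 8 + 32 + 3 + 1 + 1 + 4 + 6 = 78.
78 ÷ 12 = 6 complete bars with 6 thirty-second notes remaining.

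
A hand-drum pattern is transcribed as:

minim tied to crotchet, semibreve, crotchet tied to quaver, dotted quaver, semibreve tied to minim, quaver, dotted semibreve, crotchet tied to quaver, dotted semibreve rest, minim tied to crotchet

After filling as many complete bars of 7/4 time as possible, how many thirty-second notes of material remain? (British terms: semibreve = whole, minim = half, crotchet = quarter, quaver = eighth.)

34

One bar of 7/4 = 28 sixteenth notes.
Each duration in sixteenth notes: minim tied to crotchet (minim + crotchet) = 12; semibreve = 16; crotchet tied to quaver (crotchet + quaver) = 6; dotted quaver = 3; semibreve tied to minim (semibreve + minim) = 24; quaver = 2; dotted semibreve = 24; crotchet tied to quaver (crotchet + quaver) = 6; dotted semibreve rest = 24; minim tied to crotchet (minim + crotchet) = 12.
Sum: 12 + 16 + 6 + 3 + 24 + 2 + 24 + 6 + 24 + 12 = 129.
129 ÷ 28 = 4 complete bars with 17 sixteenth notes remaining = 34 thirty-second notes.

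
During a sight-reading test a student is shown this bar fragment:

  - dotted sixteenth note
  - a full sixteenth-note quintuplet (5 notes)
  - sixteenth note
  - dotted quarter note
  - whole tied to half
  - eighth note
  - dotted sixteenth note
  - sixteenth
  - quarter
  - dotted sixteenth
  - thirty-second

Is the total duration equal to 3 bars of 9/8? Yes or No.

One bar of 9/8 = 36 thirty-second notes, so 3 bars = 108.
Working in thirty-second notes: dotted sixteenth note = 3; a full sixteenth-note quintuplet (5 notes) (five quintuplet sixteenths span one quarter) = 8; sixteenth note = 2; dotted quarter note = 12; whole tied to half (whole + half) = 48; eighth note = 4; dotted sixteenth note = 3; sixteenth = 2; quarter = 8; dotted sixteenth = 3; thirty-second = 1.
Altogether 3 + 8 + 2 + 12 + 48 + 4 + 3 + 2 + 8 + 3 + 1 = 94.
94 falls short of 108, so the answer is No.

No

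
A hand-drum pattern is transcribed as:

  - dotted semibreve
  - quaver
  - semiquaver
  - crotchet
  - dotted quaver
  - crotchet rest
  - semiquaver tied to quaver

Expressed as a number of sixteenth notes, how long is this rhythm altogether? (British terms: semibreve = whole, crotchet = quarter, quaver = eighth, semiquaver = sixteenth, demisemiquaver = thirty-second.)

41

Express everything in sixteenth notes: dotted semibreve = 24; quaver = 2; semiquaver = 1; crotchet = 4; dotted quaver = 3; crotchet rest = 4; semiquaver tied to quaver (semiquaver + quaver) = 3.
Adding: 24 + 2 + 1 + 4 + 3 + 4 + 3 = 41 sixteenth notes.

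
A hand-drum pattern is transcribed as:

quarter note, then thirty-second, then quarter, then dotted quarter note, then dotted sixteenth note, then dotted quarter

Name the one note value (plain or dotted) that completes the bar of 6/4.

eighth note

The bar of 6/4 = 48 thirty-second notes.
Working in thirty-second notes: quarter note = 8; thirty-second = 1; quarter = 8; dotted quarter note = 12; dotted sixteenth note = 3; dotted quarter = 12.
Altogether 8 + 1 + 8 + 12 + 3 + 12 = 44.
Remaining: 48 − 44 = 4 thirty-second notes, which is a eighth note.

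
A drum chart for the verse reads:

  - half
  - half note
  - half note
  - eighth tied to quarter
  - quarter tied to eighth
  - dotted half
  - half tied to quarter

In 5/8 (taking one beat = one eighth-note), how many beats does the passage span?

30

One eighth-note beat = 2 sixteenth notes.
Working in sixteenth notes: half = 8; half note = 8; half note = 8; eighth tied to quarter (eighth + quarter) = 6; quarter tied to eighth (quarter + eighth) = 6; dotted half = 12; half tied to quarter (half + quarter) = 12.
Altogether 8 + 8 + 8 + 6 + 6 + 12 + 12 = 60.
60 ÷ 2 = 30 beats.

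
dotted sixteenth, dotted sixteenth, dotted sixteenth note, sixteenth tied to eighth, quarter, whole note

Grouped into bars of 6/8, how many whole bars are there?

2

One bar of 6/8 = 24 thirty-second notes.
Working in thirty-second notes: dotted sixteenth = 3; dotted sixteenth = 3; dotted sixteenth note = 3; sixteenth tied to eighth (sixteenth + eighth) = 6; quarter = 8; whole note = 32.
Altogether 3 + 3 + 3 + 6 + 8 + 32 = 55.
55 ÷ 24 = 2 complete bars with 7 left over.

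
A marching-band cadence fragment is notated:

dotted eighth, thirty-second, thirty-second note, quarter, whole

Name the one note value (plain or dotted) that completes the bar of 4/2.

The bar of 4/2 = 64 thirty-second notes.
In thirty-second notes: dotted eighth = 6; thirty-second = 1; thirty-second note = 1; quarter = 8; whole = 32.
Total: 6 + 1 + 1 + 8 + 32 = 48.
Remaining: 64 − 48 = 16 thirty-second notes, which is a half note.

half note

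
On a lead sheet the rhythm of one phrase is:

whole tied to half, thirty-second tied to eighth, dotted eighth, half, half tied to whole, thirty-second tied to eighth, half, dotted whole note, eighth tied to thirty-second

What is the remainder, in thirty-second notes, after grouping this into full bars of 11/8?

One bar of 11/8 = 44 thirty-second notes.
Express everything in thirty-second notes: whole tied to half (whole + half) = 48; thirty-second tied to eighth (thirty-second + eighth) = 5; dotted eighth = 6; half = 16; half tied to whole (half + whole) = 48; thirty-second tied to eighth (thirty-second + eighth) = 5; half = 16; dotted whole note = 48; eighth tied to thirty-second (eighth + thirty-second) = 5.
Sum: 48 + 5 + 6 + 16 + 48 + 5 + 16 + 48 + 5 = 197.
197 ÷ 44 = 4 complete bars with 21 thirty-second notes remaining.

21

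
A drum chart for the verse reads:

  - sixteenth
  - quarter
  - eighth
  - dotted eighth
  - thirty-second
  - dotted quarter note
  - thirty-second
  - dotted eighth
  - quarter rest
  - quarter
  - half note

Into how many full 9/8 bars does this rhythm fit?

One bar of 9/8 = 36 thirty-second notes.
In thirty-second notes: sixteenth = 2; quarter = 8; eighth = 4; dotted eighth = 6; thirty-second = 1; dotted quarter note = 12; thirty-second = 1; dotted eighth = 6; quarter rest = 8; quarter = 8; half note = 16.
Total: 2 + 8 + 4 + 6 + 1 + 12 + 1 + 6 + 8 + 8 + 16 = 72.
72 ÷ 36 = 2 complete bars with 0 left over.

2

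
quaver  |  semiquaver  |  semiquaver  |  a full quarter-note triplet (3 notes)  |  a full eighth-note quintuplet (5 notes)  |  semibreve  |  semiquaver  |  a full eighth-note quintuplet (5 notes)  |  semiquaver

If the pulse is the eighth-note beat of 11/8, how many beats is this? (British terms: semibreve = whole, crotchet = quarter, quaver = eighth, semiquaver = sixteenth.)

23

One eighth-note beat = 2 sixteenth notes.
Convert each value to sixteenth notes: quaver = 2; semiquaver = 1; semiquaver = 1; a full quarter-note triplet (3 notes) (three triplet quarters span one half) = 8; a full eighth-note quintuplet (5 notes) (five quintuplet eighths span one half) = 8; semibreve = 16; semiquaver = 1; a full eighth-note quintuplet (5 notes) (five quintuplet eighths span one half) = 8; semiquaver = 1.
Sum: 2 + 1 + 1 + 8 + 8 + 16 + 1 + 8 + 1 = 46.
46 ÷ 2 = 23 beats.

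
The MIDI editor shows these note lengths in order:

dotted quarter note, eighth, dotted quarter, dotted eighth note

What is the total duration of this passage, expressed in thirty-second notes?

In thirty-second notes: dotted quarter note = 12; eighth = 4; dotted quarter = 12; dotted eighth note = 6.
Altogether 12 + 4 + 12 + 6 = 34 thirty-second notes.

34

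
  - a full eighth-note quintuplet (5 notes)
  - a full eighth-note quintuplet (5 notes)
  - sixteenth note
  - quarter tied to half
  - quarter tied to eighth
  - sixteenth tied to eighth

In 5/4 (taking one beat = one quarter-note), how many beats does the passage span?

One quarter-note beat = 4 sixteenth notes.
Each duration in sixteenth notes: a full eighth-note quintuplet (5 notes) (five quintuplet eighths span one half) = 8; a full eighth-note quintuplet (5 notes) (five quintuplet eighths span one half) = 8; sixteenth note = 1; quarter tied to half (quarter + half) = 12; quarter tied to eighth (quarter + eighth) = 6; sixteenth tied to eighth (sixteenth + eighth) = 3.
Altogether 8 + 8 + 1 + 12 + 6 + 3 = 38.
38 ÷ 4 = 9.5 beats.

9.5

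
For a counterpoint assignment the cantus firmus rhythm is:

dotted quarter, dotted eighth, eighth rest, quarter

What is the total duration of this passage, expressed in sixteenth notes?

In sixteenth notes: dotted quarter = 6; dotted eighth = 3; eighth rest = 2; quarter = 4.
Total: 6 + 3 + 2 + 4 = 15 sixteenth notes.

15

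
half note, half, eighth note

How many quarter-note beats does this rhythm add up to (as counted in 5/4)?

One quarter-note beat = 2 eighth notes.
Convert each value to eighth notes: half note = 4; half = 4; eighth note = 1.
Total: 4 + 4 + 1 = 9.
9 ÷ 2 = 4.5 beats.

4.5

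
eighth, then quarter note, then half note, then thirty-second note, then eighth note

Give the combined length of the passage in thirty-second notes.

Each duration in thirty-second notes: eighth = 4; quarter note = 8; half note = 16; thirty-second note = 1; eighth note = 4.
Altogether 4 + 8 + 16 + 1 + 4 = 33 thirty-second notes.

33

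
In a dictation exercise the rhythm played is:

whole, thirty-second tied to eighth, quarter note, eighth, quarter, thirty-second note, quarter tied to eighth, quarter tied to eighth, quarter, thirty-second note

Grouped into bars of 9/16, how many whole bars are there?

One bar of 9/16 = 18 thirty-second notes.
Convert each value to thirty-second notes: whole = 32; thirty-second tied to eighth (thirty-second + eighth) = 5; quarter note = 8; eighth = 4; quarter = 8; thirty-second note = 1; quarter tied to eighth (quarter + eighth) = 12; quarter tied to eighth (quarter + eighth) = 12; quarter = 8; thirty-second note = 1.
Adding: 32 + 5 + 8 + 4 + 8 + 1 + 12 + 12 + 8 + 1 = 91.
91 ÷ 18 = 5 complete bars with 1 left over.

5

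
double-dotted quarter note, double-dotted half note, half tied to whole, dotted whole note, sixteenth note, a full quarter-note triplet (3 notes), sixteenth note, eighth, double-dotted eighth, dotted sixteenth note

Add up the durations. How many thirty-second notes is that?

172

Express everything in thirty-second notes: double-dotted quarter note = 14; double-dotted half note = 28; half tied to whole (half + whole) = 48; dotted whole note = 48; sixteenth note = 2; a full quarter-note triplet (3 notes) (three triplet quarters span one half) = 16; sixteenth note = 2; eighth = 4; double-dotted eighth = 7; dotted sixteenth note = 3.
Sum: 14 + 28 + 48 + 48 + 2 + 16 + 2 + 4 + 7 + 3 = 172 thirty-second notes.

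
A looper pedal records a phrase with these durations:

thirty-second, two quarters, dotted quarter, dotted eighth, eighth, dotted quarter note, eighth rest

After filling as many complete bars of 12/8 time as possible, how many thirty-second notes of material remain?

One bar of 12/8 = 48 thirty-second notes.
Working in thirty-second notes: thirty-second = 1; quarter = 8; quarter = 8; dotted quarter = 12; dotted eighth = 6; eighth = 4; dotted quarter note = 12; eighth rest = 4.
Adding: 1 + 8 + 8 + 12 + 6 + 4 + 12 + 4 = 55.
55 ÷ 48 = 1 complete bar with 7 thirty-second notes remaining.

7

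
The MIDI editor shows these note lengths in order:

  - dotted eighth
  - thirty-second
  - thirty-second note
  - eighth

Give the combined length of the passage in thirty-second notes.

12

Working in thirty-second notes: dotted eighth = 6; thirty-second = 1; thirty-second note = 1; eighth = 4.
Altogether 6 + 1 + 1 + 4 = 12 thirty-second notes.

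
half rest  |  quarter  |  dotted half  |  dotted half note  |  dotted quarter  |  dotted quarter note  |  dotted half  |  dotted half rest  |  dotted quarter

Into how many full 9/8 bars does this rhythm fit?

One bar of 9/8 = 9 eighth notes.
Convert each value to eighth notes: half rest = 4; quarter = 2; dotted half = 6; dotted half note = 6; dotted quarter = 3; dotted quarter note = 3; dotted half = 6; dotted half rest = 6; dotted quarter = 3.
Adding: 4 + 2 + 6 + 6 + 3 + 3 + 6 + 6 + 3 = 39.
39 ÷ 9 = 4 complete bars with 3 left over.

4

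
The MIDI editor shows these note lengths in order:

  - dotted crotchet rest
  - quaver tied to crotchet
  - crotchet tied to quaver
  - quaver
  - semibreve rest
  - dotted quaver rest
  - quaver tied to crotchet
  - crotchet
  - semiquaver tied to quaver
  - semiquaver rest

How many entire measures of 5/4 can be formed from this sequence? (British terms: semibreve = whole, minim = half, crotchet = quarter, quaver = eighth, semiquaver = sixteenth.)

One bar of 5/4 = 20 sixteenth notes.
In sixteenth notes: dotted crotchet rest = 6; quaver tied to crotchet (quaver + crotchet) = 6; crotchet tied to quaver (crotchet + quaver) = 6; quaver = 2; semibreve rest = 16; dotted quaver rest = 3; quaver tied to crotchet (quaver + crotchet) = 6; crotchet = 4; semiquaver tied to quaver (semiquaver + quaver) = 3; semiquaver rest = 1.
Total: 6 + 6 + 6 + 2 + 16 + 3 + 6 + 4 + 3 + 1 = 53.
53 ÷ 20 = 2 complete bars with 13 left over.

2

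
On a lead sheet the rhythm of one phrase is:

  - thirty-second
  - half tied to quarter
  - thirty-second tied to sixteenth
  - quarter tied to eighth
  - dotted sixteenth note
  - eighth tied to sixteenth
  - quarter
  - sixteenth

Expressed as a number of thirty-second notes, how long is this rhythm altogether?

Express everything in thirty-second notes: thirty-second = 1; half tied to quarter (half + quarter) = 24; thirty-second tied to sixteenth (thirty-second + sixteenth) = 3; quarter tied to eighth (quarter + eighth) = 12; dotted sixteenth note = 3; eighth tied to sixteenth (eighth + sixteenth) = 6; quarter = 8; sixteenth = 2.
Adding: 1 + 24 + 3 + 12 + 3 + 6 + 8 + 2 = 59 thirty-second notes.

59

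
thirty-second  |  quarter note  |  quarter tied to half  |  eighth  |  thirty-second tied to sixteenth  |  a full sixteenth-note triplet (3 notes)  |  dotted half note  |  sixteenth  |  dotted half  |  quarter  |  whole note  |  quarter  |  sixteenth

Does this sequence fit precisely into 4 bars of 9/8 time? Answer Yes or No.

Yes

One bar of 9/8 = 36 thirty-second notes, so 4 bars = 144.
In thirty-second notes: thirty-second = 1; quarter note = 8; quarter tied to half (quarter + half) = 24; eighth = 4; thirty-second tied to sixteenth (thirty-second + sixteenth) = 3; a full sixteenth-note triplet (3 notes) (three triplet sixteenths span one eighth) = 4; dotted half note = 24; sixteenth = 2; dotted half = 24; quarter = 8; whole note = 32; quarter = 8; sixteenth = 2.
Altogether 1 + 8 + 24 + 4 + 3 + 4 + 24 + 2 + 24 + 8 + 32 + 8 + 2 = 144.
144 equals 144, so the answer is Yes.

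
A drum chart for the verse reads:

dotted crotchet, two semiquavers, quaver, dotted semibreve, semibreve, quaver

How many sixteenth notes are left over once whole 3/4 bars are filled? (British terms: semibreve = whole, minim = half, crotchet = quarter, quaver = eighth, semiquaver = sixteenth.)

One bar of 3/4 = 12 sixteenth notes.
In sixteenth notes: dotted crotchet = 6; semiquaver = 1; semiquaver = 1; quaver = 2; dotted semibreve = 24; semibreve = 16; quaver = 2.
Adding: 6 + 1 + 1 + 2 + 24 + 16 + 2 = 52.
52 ÷ 12 = 4 complete bars with 4 sixteenth notes remaining.

4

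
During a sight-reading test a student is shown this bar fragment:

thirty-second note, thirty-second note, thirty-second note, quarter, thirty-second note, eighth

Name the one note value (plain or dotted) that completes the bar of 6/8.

The bar of 6/8 = 24 thirty-second notes.
Express everything in thirty-second notes: thirty-second note = 1; thirty-second note = 1; thirty-second note = 1; quarter = 8; thirty-second note = 1; eighth = 4.
Adding: 1 + 1 + 1 + 8 + 1 + 4 = 16.
Remaining: 24 − 16 = 8 thirty-second notes, which is a quarter note.

quarter note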